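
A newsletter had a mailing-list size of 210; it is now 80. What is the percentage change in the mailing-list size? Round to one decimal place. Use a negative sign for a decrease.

Change: 80 − 210 = -130.
Relative to the original: -130 ÷ 210 ≈ -61.9%.

-61.9%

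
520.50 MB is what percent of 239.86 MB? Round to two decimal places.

217.00%

520.50 MB ÷ 239.86 MB ≈ 217.00%.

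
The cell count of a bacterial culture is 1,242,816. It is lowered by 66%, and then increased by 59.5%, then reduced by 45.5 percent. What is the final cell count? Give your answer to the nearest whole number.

367,319

After the 66% decrease: 1,242,816 × 0.34 = 422557.44.
59.5% increase: 422557.44 × 1.595 = 673979.1168.
After the 45.5% decrease: 673979.1168 × 0.545 = 367318.618656 ≈ 367,319.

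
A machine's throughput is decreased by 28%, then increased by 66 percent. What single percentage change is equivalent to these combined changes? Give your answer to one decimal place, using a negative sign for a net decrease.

19.5%

The combined multiplier is 0.72 × 1.66 = 1.1952.
That corresponds to an increase of 19.5%.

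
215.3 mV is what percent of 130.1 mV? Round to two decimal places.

165.49%

215.3 mV ÷ 130.1 mV ≈ 165.49%.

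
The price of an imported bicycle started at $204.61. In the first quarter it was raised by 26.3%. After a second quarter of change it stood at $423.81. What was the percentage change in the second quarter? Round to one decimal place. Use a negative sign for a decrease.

64.0%

After the first quarter: $204.61 × 1.263 = $258.42243.
Second-quarter multiplier: $423.81 ÷ $258.42243 ≈ 1.63999.
That is a change of 64.0%.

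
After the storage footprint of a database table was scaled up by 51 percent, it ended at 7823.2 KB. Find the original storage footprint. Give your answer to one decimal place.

5180.9 KB

The overall multiplier applied was 1.51.
So the original storage footprint was 7823.2 ÷ 1.51 ≈ 5180.9 KB.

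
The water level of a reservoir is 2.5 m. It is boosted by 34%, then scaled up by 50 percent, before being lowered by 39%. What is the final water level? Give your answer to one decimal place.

3.1 m

34% increase: 2.5 × 1.34 = 3.35.
After the 50% increase: 3.35 × 1.5 = 5.025.
39% decrease: 5.025 × 0.61 = 3.06525 ≈ 3.1.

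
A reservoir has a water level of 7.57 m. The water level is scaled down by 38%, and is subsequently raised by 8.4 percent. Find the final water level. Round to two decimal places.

Each change multiplies by a factor: 0.62 × 1.084 = 0.67208.
7.57 × 0.67208 = 5.0876456 ≈ 5.09.

5.09 m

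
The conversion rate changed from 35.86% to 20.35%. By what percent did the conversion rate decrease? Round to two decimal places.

The change is 20.35 − 35.86 = -15.51 percentage points.
Relative to the original 35.86%, that is -15.51 ÷ 35.86 ≈ -43.25%.
So the conversion rate fell by 43.25%.

43.25%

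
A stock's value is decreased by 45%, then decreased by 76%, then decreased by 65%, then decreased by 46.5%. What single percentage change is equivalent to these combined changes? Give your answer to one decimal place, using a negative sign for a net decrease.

A 45% decrease multiplies by 0.55.
Then a 76% decrease: 0.55 × 0.24 = 0.132.
Then a 65% decrease: 0.132 × 0.35 = 0.0462.
Then a 46.5% decrease: 0.0462 × 0.535 = 0.024717.
Overall factor 0.024717, i.e. -97.5%.

-97.5%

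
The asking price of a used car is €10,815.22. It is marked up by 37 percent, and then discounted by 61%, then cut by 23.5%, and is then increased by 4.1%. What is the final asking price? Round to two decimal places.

€4,601.85

Apply the 37% increase: €10,815.22 × 1.37 = €14816.8514.
61% decrease: €14816.8514 × 0.39 = €5778.572046.
23.5% decrease: €5778.572046 × 0.765 = €4420.60761519.
4.1% increase: €4420.60761519 × 1.041 = €4601.85252741279 ≈ €4,601.85.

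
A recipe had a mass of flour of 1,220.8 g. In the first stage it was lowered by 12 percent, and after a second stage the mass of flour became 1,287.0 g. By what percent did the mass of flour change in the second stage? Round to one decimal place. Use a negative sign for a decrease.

After the first stage: 1,220.8 × 0.88 = 1074.304.
Second-stage multiplier: 1,287.0 ÷ 1074.304 ≈ 1.19798.
That is a change of 19.8%.

19.8%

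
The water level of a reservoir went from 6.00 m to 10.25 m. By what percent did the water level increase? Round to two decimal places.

70.83%

Change: 10.25 − 6.00 = 4.25.
Relative to the original: 4.25 ÷ 6.00 ≈ 70.83%.
So the water level increased by 70.83%.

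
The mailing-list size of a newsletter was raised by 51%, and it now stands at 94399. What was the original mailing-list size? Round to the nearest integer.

62516

The overall multiplier applied was 1.51.
So the original mailing-list size was 94399 ÷ 1.51 ≈ 62516.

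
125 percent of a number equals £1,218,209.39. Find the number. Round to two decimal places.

£974,567.51

£1,218,209.39 ÷ 1.25 ≈ £974,567.51.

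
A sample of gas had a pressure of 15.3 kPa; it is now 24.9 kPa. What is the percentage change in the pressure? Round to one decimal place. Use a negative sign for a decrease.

Change: 24.9 − 15.3 = 9.6.
Relative to the original: 9.6 ÷ 15.3 ≈ 62.7%.

62.7%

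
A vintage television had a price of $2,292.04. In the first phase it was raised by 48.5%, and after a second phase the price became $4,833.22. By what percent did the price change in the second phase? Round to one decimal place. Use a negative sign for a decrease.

42.0%

After the first phase: $2,292.04 × 1.485 = $3403.6794.
Second-phase multiplier: $4,833.22 ÷ $3403.6794 ≈ 1.42.
That is a change of 42.0%.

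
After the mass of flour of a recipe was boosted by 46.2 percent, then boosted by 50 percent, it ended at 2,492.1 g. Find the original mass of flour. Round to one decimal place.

Undoing the 50% increase: 2,492.1 ÷ 1.5 = 1661.4.
Undoing the 46.2% increase: 1661.4 ÷ 1.462 ≈ 1,136.4 g.

1,136.4 g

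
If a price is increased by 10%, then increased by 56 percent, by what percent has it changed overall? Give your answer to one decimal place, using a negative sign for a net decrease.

71.6%

A 10% increase multiplies by 1.1.
Then a 56% increase: 1.1 × 1.56 = 1.716.
Overall factor 1.716, i.e. 71.6%.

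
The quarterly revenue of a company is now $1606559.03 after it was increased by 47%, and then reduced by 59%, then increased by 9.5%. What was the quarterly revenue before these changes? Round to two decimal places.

Undoing the 9.5% increase: $1606559.03 ÷ 1.095 ≈ $1467177.196347.
Undoing the 59% decrease: $1467177.196347 ÷ 0.41 = $3578480.9667.
Undoing the 47% increase: $3578480.9667 ÷ 1.47 ≈ $2434340.79.

$2434340.79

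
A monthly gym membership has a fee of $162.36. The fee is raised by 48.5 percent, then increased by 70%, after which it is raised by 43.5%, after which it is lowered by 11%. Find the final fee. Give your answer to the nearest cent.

$523.48

Each change multiplies by a factor: 1.485 × 1.7 × 1.435 × 0.89 = 3.224165175.
$162.36 × 3.224165175 = $523.475457813 ≈ $523.48.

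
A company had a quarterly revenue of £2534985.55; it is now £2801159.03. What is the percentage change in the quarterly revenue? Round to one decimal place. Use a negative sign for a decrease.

10.5%

Change: £2801159.03 − £2534985.55 = £266173.48.
Relative to the original: £266173.48 ÷ £2534985.55 ≈ 10.5%.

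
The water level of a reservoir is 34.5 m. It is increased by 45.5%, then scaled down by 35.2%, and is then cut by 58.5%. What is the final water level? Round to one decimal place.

13.5 m

After the 45.5% increase: 34.5 × 1.455 = 50.1975.
35.2% decrease: 50.1975 × 0.648 = 32.52798.
58.5% decrease: 32.52798 × 0.415 = 13.4991117 ≈ 13.5.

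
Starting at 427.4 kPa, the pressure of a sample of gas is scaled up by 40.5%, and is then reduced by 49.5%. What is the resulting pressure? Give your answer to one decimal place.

303.3 kPa

Each change multiplies by a factor: 1.405 × 0.505 = 0.709525.
427.4 × 0.709525 = 303.250985 ≈ 303.3.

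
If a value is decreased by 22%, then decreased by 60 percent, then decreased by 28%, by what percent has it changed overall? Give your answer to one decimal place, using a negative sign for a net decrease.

-77.5%

A 22% decrease multiplies by 0.78.
Then a 60% decrease: 0.78 × 0.4 = 0.312.
Then a 28% decrease: 0.312 × 0.72 = 0.22464.
Overall factor 0.22464, i.e. -77.5%.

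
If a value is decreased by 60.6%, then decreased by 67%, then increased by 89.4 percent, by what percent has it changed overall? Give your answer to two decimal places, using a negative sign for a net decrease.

A 60.6% decrease multiplies by 0.394.
Then a 67% decrease: 0.394 × 0.33 = 0.13002.
Then an 89.4% increase: 0.13002 × 1.894 = 0.24625788.
Overall factor 0.24625788, i.e. -75.37%.

-75.37%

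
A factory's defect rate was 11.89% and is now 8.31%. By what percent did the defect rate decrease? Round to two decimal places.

30.11%

The change is 8.31 − 11.89 = -3.58 percentage points.
Relative to the original 11.89%, that is -3.58 ÷ 11.89 ≈ -30.11%.
So the defect rate fell by 30.11%.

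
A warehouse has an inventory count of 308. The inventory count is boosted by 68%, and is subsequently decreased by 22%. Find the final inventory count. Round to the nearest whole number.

404

Apply the 68% increase: 308 × 1.68 = 517.44.
22% decrease: 517.44 × 0.78 = 403.6032 ≈ 404.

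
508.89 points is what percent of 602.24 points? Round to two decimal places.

508.89 points ÷ 602.24 points ≈ 84.50%.

84.50%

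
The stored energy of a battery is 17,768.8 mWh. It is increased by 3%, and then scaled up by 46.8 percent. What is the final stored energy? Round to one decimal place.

26,867.1 mWh

Each change multiplies by a factor: 1.03 × 1.468 = 1.51204.
17,768.8 × 1.51204 = 26867.136352 ≈ 26,867.1.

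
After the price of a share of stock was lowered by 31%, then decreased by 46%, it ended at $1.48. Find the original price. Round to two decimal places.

$3.97

Undoing the 46% decrease: $1.48 ÷ 0.54 ≈ $2.740741.
Undoing the 31% decrease: $2.740741 ÷ 0.69 ≈ $3.97.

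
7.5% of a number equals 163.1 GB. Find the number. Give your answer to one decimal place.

2,174.7 GB

163.1 GB ÷ 0.075 ≈ 2,174.7 GB.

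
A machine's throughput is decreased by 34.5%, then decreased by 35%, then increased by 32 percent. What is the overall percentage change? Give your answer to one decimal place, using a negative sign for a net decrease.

The combined multiplier is 0.655 × 0.65 × 1.32 = 0.56199.
That corresponds to a decrease of 43.8%.

-43.8%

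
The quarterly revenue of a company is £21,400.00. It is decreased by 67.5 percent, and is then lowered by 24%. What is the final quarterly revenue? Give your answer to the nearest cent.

£5,285.80

67.5% decrease: £21,400.00 × 0.325 = £6955.
24% decrease: £6955 × 0.76 = £5,285.80.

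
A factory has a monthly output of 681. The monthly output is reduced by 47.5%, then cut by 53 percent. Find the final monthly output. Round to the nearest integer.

168

After the 47.5% decrease: 681 × 0.525 = 357.525.
After the 53% decrease: 357.525 × 0.47 = 168.03675 ≈ 168.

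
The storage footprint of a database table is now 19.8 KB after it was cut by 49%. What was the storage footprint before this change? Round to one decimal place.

38.8 KB

The overall multiplier applied was 0.51.
So the original storage footprint was 19.8 ÷ 0.51 ≈ 38.8 KB.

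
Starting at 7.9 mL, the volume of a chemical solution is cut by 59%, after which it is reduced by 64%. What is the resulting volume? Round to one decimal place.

Each change multiplies by a factor: 0.41 × 0.36 = 0.1476.
7.9 × 0.1476 = 1.16604 ≈ 1.2.

1.2 mL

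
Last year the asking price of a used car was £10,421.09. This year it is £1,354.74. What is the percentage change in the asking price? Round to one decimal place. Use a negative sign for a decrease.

-87.0%

Change: £1,354.74 − £10,421.09 = -£9,066.35.
Relative to the original: -£9,066.35 ÷ £10,421.09 ≈ -87.0%.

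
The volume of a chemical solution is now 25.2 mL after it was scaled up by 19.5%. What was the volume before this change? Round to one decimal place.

21.1 mL

The overall multiplier applied was 1.195.
So the original volume was 25.2 ÷ 1.195 ≈ 21.1 mL.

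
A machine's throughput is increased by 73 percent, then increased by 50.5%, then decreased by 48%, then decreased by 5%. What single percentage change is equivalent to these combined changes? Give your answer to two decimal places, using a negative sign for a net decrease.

28.62%

The combined multiplier is 1.73 × 1.505 × 0.52 × 0.95 = 1.2862031.
That corresponds to an increase of 28.62%.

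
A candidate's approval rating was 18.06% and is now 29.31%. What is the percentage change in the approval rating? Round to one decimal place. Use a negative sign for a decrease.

The change is 29.31 − 18.06 = 11.25 percentage points.
Relative to the original 18.06%, that is 11.25 ÷ 18.06 ≈ 62.3%.

62.3%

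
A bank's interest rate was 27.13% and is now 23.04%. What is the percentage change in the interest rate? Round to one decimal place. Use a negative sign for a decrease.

-15.1%

The change is 23.04 − 27.13 = -4.09 percentage points.
Relative to the original 27.13%, that is -4.09 ÷ 27.13 ≈ -15.1%.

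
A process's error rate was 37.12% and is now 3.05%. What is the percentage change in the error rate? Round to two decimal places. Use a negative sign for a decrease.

The change is 3.05 − 37.12 = -34.07 percentage points.
Relative to the original 37.12%, that is -34.07 ÷ 37.12 ≈ -91.78%.

-91.78%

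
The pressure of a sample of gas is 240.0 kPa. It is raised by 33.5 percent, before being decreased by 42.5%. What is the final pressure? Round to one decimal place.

184.2 kPa

33.5% increase: 240.0 × 1.335 = 320.4.
Apply the 42.5% decrease: 320.4 × 0.575 = 184.23 ≈ 184.2.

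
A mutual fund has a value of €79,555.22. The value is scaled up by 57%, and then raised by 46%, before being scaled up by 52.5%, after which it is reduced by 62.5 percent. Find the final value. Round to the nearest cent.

Each change multiplies by a factor: 1.57 × 1.46 × 1.525 × 0.375 = 1.310851875.
€79,555.22 × 1.310851875 = €104285.1093030375 ≈ €104,285.11.

€104,285.11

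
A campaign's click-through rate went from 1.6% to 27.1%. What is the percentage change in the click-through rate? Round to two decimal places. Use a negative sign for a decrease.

The change is 27.1 − 1.6 = 25.5 percentage points.
Relative to the original 1.6%, that is 25.5 ÷ 1.6 = 1593.75%.

1593.75%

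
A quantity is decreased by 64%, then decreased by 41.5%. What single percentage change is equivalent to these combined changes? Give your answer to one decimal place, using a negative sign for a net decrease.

The combined multiplier is 0.36 × 0.585 = 0.2106.
That corresponds to a decrease of 78.9%.

-78.9%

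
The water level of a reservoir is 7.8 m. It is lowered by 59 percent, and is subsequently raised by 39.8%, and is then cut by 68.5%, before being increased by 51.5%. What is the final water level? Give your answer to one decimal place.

2.1 m

Each change multiplies by a factor: 0.41 × 1.398 × 0.315 × 1.515 = 0.2735358255.
7.8 × 0.2735358255 = 2.1335794389 ≈ 2.1.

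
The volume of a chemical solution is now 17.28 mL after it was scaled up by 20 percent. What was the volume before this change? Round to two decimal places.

14.40 mL

The overall multiplier applied was 1.2.
So the original volume was 17.28 ÷ 1.2 = 14.40 mL.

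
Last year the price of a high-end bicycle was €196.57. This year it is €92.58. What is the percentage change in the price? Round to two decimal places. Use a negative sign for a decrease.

-52.90%

Change: €92.58 − €196.57 = -€103.99.
Relative to the original: -€103.99 ÷ €196.57 ≈ -52.90%.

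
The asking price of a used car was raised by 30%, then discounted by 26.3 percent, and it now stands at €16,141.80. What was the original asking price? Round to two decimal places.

€16,847.72

Undoing the 26.3% decrease: €16,141.80 ÷ 0.737 ≈ €21902.035278.
Undoing the 30% increase: €21902.035278 ÷ 1.3 ≈ €16,847.72.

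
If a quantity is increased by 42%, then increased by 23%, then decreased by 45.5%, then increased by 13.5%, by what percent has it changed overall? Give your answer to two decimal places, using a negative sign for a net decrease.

8.04%

The combined multiplier is 1.42 × 1.23 × 0.545 × 1.135 = 1.080403095.
That corresponds to an increase of 8.04%.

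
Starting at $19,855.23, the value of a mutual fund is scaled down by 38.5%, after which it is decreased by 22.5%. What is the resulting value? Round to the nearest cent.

38.5% decrease: $19,855.23 × 0.615 = $12210.96645.
Apply the 22.5% decrease: $12210.96645 × 0.775 = $9463.49899875 ≈ $9,463.50.

$9,463.50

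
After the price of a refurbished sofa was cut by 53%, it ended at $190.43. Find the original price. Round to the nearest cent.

The overall multiplier applied was 0.47.
So the original price was $190.43 ÷ 0.47 ≈ $405.17.

$405.17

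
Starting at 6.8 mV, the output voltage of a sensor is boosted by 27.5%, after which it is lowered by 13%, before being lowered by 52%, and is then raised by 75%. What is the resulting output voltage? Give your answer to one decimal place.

Each change multiplies by a factor: 1.275 × 0.87 × 0.48 × 1.75 = 0.93177.
6.8 × 0.93177 = 6.336036 ≈ 6.3.

6.3 mV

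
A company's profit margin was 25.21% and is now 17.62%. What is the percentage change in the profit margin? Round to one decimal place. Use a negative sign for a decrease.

The change is 17.62 − 25.21 = -7.59 percentage points.
Relative to the original 25.21%, that is -7.59 ÷ 25.21 ≈ -30.1%.

-30.1%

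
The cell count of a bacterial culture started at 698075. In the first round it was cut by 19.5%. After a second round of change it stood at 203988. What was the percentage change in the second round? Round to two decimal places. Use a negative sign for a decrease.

-63.70%

After the first round: 698075 × 0.805 = 561950.375.
Second-round multiplier: 203988 ÷ 561950.375 ≈ 0.363.
That is a change of -63.70%.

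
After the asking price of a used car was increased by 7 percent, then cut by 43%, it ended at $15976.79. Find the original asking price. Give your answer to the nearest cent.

$26195.75

The overall multiplier applied was 1.07 × 0.57 = 0.6099.
So the original asking price was $15976.79 ÷ 0.6099 ≈ $26195.75.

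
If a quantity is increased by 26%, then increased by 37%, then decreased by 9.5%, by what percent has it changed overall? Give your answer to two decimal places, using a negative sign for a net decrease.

The combined multiplier is 1.26 × 1.37 × 0.905 = 1.562211.
That corresponds to an increase of 56.22%.

56.22%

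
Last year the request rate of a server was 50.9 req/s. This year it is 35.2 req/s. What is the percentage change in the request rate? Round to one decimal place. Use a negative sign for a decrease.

-30.8%

Change: 35.2 − 50.9 = -15.7.
Relative to the original: -15.7 ÷ 50.9 ≈ -30.8%.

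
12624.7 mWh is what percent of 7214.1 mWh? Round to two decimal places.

175.00%

12624.7 mWh ÷ 7214.1 mWh ≈ 175.00%.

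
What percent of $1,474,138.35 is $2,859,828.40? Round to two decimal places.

194.00%

$2,859,828.40 ÷ $1,474,138.35 ≈ 194.00%.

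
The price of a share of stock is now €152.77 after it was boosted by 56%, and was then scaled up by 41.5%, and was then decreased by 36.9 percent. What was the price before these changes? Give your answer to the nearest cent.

€109.68

The overall multiplier applied was 1.56 × 1.415 × 0.631 = 1.3928694.
So the original price was €152.77 ÷ 1.3928694 ≈ €109.68.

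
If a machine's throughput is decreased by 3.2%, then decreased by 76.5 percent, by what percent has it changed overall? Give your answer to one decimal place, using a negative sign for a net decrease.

The combined multiplier is 0.968 × 0.235 = 0.22748.
That corresponds to a decrease of 77.3%.

-77.3%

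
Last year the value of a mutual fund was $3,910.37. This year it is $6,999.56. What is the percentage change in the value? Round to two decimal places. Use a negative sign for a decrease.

Change: $6,999.56 − $3,910.37 = $3,089.19.
Relative to the original: $3,089.19 ÷ $3,910.37 ≈ 79.00%.

79.00%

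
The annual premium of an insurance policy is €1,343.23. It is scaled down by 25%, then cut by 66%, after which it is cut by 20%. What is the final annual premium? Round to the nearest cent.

25% decrease: €1,343.23 × 0.75 = €1007.4225.
After the 66% decrease: €1007.4225 × 0.34 = €342.52365.
Apply the 20% decrease: €342.52365 × 0.8 = €274.01892 ≈ €274.02.

€274.02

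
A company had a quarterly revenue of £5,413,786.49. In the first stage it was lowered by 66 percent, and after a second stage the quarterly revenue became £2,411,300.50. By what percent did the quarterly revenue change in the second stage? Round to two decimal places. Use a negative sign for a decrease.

31.00%

After the first stage: £5,413,786.49 × 0.34 = £1840687.4066.
Second-stage multiplier: £2,411,300.50 ÷ £1840687.4066 ≈ 1.31.
That is a change of 31.00%.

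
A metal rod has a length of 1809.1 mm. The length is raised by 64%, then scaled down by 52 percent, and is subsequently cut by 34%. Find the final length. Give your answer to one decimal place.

939.9 mm

64% increase: 1809.1 × 1.64 = 2966.924.
52% decrease: 2966.924 × 0.48 = 1424.12352.
34% decrease: 1424.12352 × 0.66 = 939.9215232 ≈ 939.9.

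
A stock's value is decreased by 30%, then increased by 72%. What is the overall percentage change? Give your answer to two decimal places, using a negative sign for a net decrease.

20.40%

A 30% decrease multiplies by 0.7.
Then a 72% increase: 0.7 × 1.72 = 1.204.
Overall factor 1.204, i.e. 20.40%.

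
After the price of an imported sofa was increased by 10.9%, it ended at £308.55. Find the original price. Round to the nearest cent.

The overall multiplier applied was 1.109.
So the original price was £308.55 ÷ 1.109 ≈ £278.22.

£278.22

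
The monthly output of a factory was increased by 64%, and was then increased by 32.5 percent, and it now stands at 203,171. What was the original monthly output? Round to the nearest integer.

Undoing the 32.5% increase: 203,171 ÷ 1.325 ≈ 153336.603774.
Undoing the 64% increase: 153336.603774 ÷ 1.64 ≈ 93,498.

93,498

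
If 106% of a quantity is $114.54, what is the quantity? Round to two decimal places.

$114.54 ÷ 1.06 ≈ $108.06.

$108.06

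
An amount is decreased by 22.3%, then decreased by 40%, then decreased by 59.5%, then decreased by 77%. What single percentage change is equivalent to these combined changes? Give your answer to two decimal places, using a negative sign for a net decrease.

The combined multiplier is 0.777 × 0.6 × 0.405 × 0.23 = 0.04342653.
That corresponds to a decrease of 95.66%.

-95.66%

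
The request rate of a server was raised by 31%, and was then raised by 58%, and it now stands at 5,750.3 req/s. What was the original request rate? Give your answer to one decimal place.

The overall multiplier applied was 1.31 × 1.58 = 2.0698.
So the original request rate was 5,750.3 ÷ 2.0698 ≈ 2,778.2 req/s.

2,778.2 req/s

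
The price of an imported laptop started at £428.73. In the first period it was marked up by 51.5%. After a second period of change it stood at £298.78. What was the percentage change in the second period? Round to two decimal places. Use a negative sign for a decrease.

After the first period: £428.73 × 1.515 = £649.52595.
Second-period multiplier: £298.78 ÷ £649.52595 ≈ 0.459997.
That is a change of -54.00%.

-54.00%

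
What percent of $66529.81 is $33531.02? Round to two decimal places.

$33531.02 ÷ $66529.81 ≈ 50.40%.

50.40%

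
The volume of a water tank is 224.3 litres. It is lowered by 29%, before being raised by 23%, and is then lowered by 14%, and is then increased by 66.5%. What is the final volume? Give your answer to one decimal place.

29% decrease: 224.3 × 0.71 = 159.253.
Apply the 23% increase: 159.253 × 1.23 = 195.88119.
Apply the 14% decrease: 195.88119 × 0.86 = 168.4578234.
Apply the 66.5% increase: 168.4578234 × 1.665 = 280.482275961 ≈ 280.5.

280.5 litres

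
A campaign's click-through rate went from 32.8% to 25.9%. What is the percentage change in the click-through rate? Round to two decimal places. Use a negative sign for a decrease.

-21.04%

The change is 25.9 − 32.8 = -6.9 percentage points.
Relative to the original 32.8%, that is -6.9 ÷ 32.8 ≈ -21.04%.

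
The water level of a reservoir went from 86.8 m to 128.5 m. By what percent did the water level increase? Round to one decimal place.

Change: 128.5 − 86.8 = 41.7.
Relative to the original: 41.7 ÷ 86.8 ≈ 48.0%.
So the water level increased by 48.0%.

48.0%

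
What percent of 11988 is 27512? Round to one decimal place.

27512 ÷ 11988 ≈ 229.5%.

229.5%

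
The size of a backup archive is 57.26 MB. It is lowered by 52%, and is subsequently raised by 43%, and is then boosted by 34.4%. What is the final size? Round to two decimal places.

52.82 MB

After the 52% decrease: 57.26 × 0.48 = 27.4848.
43% increase: 27.4848 × 1.43 = 39.303264.
34.4% increase: 39.303264 × 1.344 = 52.823586816 ≈ 52.82.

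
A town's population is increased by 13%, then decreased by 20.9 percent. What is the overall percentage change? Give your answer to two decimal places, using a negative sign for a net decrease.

A 13% increase multiplies by 1.13.
Then a 20.9% decrease: 1.13 × 0.791 = 0.89383.
Overall factor 0.89383, i.e. -10.62%.

-10.62%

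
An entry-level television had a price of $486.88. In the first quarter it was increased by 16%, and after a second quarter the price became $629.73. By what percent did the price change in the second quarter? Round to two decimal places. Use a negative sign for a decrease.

After the first quarter: $486.88 × 1.16 = $564.7808.
Second-quarter multiplier: $629.73 ÷ $564.7808 ≈ 1.114999.
That is a change of 11.50%.

11.50%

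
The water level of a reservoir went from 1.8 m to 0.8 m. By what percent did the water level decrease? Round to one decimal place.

55.6%

Change: 0.8 − 1.8 = -1.0.
Relative to the original: -1.0 ÷ 1.8 ≈ -55.6%.
So the water level decreased by 55.6%.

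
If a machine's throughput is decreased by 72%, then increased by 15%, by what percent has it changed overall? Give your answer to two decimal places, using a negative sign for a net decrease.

-67.80%

The combined multiplier is 0.28 × 1.15 = 0.322.
That corresponds to a decrease of 67.80%.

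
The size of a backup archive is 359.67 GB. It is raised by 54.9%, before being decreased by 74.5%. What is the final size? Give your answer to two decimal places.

Each change multiplies by a factor: 1.549 × 0.255 = 0.394995.
359.67 × 0.394995 = 142.06785165 ≈ 142.07.

142.07 GB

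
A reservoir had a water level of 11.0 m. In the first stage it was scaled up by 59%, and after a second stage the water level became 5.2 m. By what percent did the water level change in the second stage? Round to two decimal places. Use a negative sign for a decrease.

-70.27%

After the first stage: 11.0 × 1.59 = 17.49.
Second-stage multiplier: 5.2 ÷ 17.49 ≈ 0.297313.
That is a change of -70.27%.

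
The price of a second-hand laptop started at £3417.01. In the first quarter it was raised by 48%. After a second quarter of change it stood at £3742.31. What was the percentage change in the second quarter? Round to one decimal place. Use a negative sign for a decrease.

After the first quarter: £3417.01 × 1.48 = £5057.1748.
Second-quarter multiplier: £3742.31 ÷ £5057.1748 ≈ 0.74.
That is a change of -26.0%.

-26.0%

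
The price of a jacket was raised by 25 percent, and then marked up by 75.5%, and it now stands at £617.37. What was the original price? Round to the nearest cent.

The overall multiplier applied was 1.25 × 1.755 = 2.19375.
So the original price was £617.37 ÷ 2.19375 ≈ £281.42.

£281.42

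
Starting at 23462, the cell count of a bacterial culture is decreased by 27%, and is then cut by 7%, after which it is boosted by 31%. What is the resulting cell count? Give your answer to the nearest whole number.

20866

Each change multiplies by a factor: 0.73 × 0.93 × 1.31 = 0.889359.
23462 × 0.889359 = 20866.140858 ≈ 20866.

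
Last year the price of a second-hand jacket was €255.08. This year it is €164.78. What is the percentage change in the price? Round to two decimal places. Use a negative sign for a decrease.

Change: €164.78 − €255.08 = -€90.30.
Relative to the original: -€90.30 ÷ €255.08 ≈ -35.40%.

-35.40%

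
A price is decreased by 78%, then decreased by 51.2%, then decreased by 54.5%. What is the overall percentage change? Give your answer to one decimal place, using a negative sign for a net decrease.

A 78% decrease multiplies by 0.22.
Then a 51.2% decrease: 0.22 × 0.488 = 0.10736.
Then a 54.5% decrease: 0.10736 × 0.455 = 0.0488488.
Overall factor 0.0488488, i.e. -95.1%.

-95.1%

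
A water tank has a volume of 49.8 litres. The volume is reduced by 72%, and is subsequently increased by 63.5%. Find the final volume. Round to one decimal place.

22.8 litres

Apply the 72% decrease: 49.8 × 0.28 = 13.944.
After the 63.5% increase: 13.944 × 1.635 = 22.79844 ≈ 22.8.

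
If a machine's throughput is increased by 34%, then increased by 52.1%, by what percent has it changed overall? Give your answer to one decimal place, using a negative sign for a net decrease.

103.8%

A 34% increase multiplies by 1.34.
Then a 52.1% increase: 1.34 × 1.521 = 2.03814.
Overall factor 2.03814, i.e. 103.8%.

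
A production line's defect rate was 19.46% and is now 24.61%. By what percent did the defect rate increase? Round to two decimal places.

The change is 24.61 − 19.46 = 5.15 percentage points.
Relative to the original 19.46%, that is 5.15 ÷ 19.46 ≈ 26.46%.
So the defect rate rose by 26.46%.

26.46%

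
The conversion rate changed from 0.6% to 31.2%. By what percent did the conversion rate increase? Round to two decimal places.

The change is 31.2 − 0.6 = 30.6 percentage points.
Relative to the original 0.6%, that is 30.6 ÷ 0.6 = 5100.00%.
So the conversion rate rose by 5100.00%.

5100.00%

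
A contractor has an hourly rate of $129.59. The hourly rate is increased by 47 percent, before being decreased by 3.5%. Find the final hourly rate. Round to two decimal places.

After the 47% increase: $129.59 × 1.47 = $190.4973.
Apply the 3.5% decrease: $190.4973 × 0.965 = $183.8298945 ≈ $183.83.

$183.83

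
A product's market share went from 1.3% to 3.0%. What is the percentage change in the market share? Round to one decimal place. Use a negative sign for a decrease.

The change is 3.0 − 1.3 = 1.7 percentage points.
Relative to the original 1.3%, that is 1.7 ÷ 1.3 ≈ 130.8%.

130.8%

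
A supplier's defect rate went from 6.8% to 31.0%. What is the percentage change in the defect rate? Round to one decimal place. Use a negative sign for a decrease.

The change is 31.0 − 6.8 = 24.2 percentage points.
Relative to the original 6.8%, that is 24.2 ÷ 6.8 ≈ 355.9%.

355.9%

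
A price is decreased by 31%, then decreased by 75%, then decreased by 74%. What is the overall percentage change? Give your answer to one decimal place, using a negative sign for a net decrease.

The combined multiplier is 0.69 × 0.25 × 0.26 = 0.04485.
That corresponds to a decrease of 95.5%.

-95.5%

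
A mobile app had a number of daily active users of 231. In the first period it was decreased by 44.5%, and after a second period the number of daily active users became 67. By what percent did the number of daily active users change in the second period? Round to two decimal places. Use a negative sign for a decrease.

After the first period: 231 × 0.555 = 128.205.
Second-period multiplier: 67 ÷ 128.205 ≈ 0.522601.
That is a change of -47.74%.

-47.74%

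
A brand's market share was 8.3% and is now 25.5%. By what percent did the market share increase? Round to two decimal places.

207.23%

The change is 25.5 − 8.3 = 17.2 percentage points.
Relative to the original 8.3%, that is 17.2 ÷ 8.3 ≈ 207.23%.
So the market share rose by 207.23%.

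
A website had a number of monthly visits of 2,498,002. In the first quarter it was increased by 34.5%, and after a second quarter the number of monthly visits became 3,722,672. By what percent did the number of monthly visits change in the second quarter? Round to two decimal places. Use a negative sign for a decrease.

After the first quarter: 2,498,002 × 1.345 = 3359812.69.
Second-quarter multiplier: 3,722,672 ÷ 3359812.69 ≈ 1.108.
That is a change of 10.80%.

10.80%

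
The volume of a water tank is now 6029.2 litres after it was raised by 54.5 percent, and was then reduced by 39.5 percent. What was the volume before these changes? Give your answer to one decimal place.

6450.2 litres

Undoing the 39.5% decrease: 6029.2 ÷ 0.605 ≈ 9965.619835.
Undoing the 54.5% increase: 9965.619835 ÷ 1.545 ≈ 6450.2 litres.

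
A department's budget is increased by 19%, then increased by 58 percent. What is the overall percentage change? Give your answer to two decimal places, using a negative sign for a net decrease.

The combined multiplier is 1.19 × 1.58 = 1.8802.
That corresponds to an increase of 88.02%.

88.02%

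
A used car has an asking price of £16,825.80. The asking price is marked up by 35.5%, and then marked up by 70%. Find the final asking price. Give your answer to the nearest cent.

£38,758.23

Each change multiplies by a factor: 1.355 × 1.7 = 2.3035.
£16,825.80 × 2.3035 = £38758.2303 ≈ £38,758.23.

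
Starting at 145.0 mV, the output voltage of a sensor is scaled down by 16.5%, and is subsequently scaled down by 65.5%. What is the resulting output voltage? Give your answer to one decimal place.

41.8 mV

Apply the 16.5% decrease: 145.0 × 0.835 = 121.075.
After the 65.5% decrease: 121.075 × 0.345 = 41.770875 ≈ 41.8.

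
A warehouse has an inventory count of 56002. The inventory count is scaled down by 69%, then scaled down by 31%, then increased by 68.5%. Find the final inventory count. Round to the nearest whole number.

Each change multiplies by a factor: 0.31 × 0.69 × 1.685 = 0.3604215.
56002 × 0.3604215 = 20184.324843 ≈ 20184.

20184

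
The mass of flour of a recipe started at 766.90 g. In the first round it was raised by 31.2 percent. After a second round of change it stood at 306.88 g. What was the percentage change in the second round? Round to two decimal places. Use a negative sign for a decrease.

After the first round: 766.90 × 1.312 = 1006.1728.
Second-round multiplier: 306.88 ÷ 1006.1728 ≈ 0.304997.
That is a change of -69.50%.

-69.50%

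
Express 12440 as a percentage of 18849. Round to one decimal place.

66.0%

12440 ÷ 18849 ≈ 66.0%.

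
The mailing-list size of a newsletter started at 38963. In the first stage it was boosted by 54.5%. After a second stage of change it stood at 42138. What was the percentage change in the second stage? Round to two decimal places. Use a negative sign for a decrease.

-30.00%

After the first stage: 38963 × 1.545 = 60197.835.
Second-stage multiplier: 42138 ÷ 60197.835 ≈ 0.699992.
That is a change of -30.00%.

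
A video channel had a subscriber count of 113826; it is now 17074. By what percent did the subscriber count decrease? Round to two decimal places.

85.00%

Change: 17074 − 113826 = -96752.
Relative to the original: -96752 ÷ 113826 ≈ -85.00%.
So the subscriber count decreased by 85.00%.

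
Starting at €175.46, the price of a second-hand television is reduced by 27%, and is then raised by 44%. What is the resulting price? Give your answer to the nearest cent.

€184.44

After the 27% decrease: €175.46 × 0.73 = €128.0858.
After the 44% increase: €128.0858 × 1.44 = €184.443552 ≈ €184.44.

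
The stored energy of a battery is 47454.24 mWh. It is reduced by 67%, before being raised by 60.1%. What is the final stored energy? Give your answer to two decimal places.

Each change multiplies by a factor: 0.33 × 1.601 = 0.52833.
47454.24 × 0.52833 = 25071.4986192 ≈ 25071.50.

25071.50 mWh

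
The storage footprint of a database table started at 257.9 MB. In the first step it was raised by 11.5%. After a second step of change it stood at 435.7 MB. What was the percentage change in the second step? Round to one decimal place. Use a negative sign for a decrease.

After the first step: 257.9 × 1.115 = 287.5585.
Second-step multiplier: 435.7 ÷ 287.5585 ≈ 1.51517.
That is a change of 51.5%.

51.5%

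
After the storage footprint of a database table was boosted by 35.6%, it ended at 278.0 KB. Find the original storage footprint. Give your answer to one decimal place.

The overall multiplier applied was 1.356.
So the original storage footprint was 278.0 ÷ 1.356 ≈ 205.0 KB.

205.0 KB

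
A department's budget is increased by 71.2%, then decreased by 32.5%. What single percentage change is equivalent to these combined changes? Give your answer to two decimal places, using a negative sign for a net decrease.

The combined multiplier is 1.712 × 0.675 = 1.1556.
That corresponds to an increase of 15.56%.

15.56%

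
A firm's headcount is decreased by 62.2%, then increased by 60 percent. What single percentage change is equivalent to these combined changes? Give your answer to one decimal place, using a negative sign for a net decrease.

-39.5%

A 62.2% decrease multiplies by 0.378.
Then a 60% increase: 0.378 × 1.6 = 0.6048.
Overall factor 0.6048, i.e. -39.5%.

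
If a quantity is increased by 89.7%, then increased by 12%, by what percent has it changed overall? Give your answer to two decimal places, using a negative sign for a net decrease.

112.46%

The combined multiplier is 1.897 × 1.12 = 2.12464.
That corresponds to an increase of 112.46%.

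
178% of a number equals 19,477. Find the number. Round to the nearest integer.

19,477 ÷ 1.78 ≈ 10,942.

10,942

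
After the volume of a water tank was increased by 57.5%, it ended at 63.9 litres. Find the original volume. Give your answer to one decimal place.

The overall multiplier applied was 1.575.
So the original volume was 63.9 ÷ 1.575 ≈ 40.6 litres.

40.6 litres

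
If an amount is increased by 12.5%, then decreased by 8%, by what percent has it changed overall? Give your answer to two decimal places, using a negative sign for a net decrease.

A 12.5% increase multiplies by 1.125.
Then an 8% decrease: 1.125 × 0.92 = 1.035.
Overall factor 1.035, i.e. 3.50%.

3.50%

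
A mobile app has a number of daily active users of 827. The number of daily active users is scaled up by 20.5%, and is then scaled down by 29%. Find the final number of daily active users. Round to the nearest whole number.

708

After the 20.5% increase: 827 × 1.205 = 996.535.
29% decrease: 996.535 × 0.71 = 707.53985 ≈ 708.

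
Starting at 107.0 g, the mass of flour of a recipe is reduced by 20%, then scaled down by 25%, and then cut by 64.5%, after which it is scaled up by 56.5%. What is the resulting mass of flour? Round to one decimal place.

35.7 g

After the 20% decrease: 107.0 × 0.8 = 85.6.
After the 25% decrease: 85.6 × 0.75 = 64.2.
After the 64.5% decrease: 64.2 × 0.355 = 22.791.
After the 56.5% increase: 22.791 × 1.565 = 35.667915 ≈ 35.7.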